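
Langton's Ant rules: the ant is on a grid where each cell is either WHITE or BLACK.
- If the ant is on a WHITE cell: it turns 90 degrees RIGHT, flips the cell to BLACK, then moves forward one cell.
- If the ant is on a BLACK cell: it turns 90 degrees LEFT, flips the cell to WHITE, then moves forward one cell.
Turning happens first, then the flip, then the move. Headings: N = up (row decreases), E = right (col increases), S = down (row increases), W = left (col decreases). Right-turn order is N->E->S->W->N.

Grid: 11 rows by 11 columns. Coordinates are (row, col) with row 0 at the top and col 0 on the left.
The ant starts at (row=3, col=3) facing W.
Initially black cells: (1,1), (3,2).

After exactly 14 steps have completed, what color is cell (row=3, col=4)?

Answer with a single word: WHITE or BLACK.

Step 1: on WHITE (3,3): turn R to N, flip to black, move to (2,3). |black|=3
Step 2: on WHITE (2,3): turn R to E, flip to black, move to (2,4). |black|=4
Step 3: on WHITE (2,4): turn R to S, flip to black, move to (3,4). |black|=5
Step 4: on WHITE (3,4): turn R to W, flip to black, move to (3,3). |black|=6
Step 5: on BLACK (3,3): turn L to S, flip to white, move to (4,3). |black|=5
Step 6: on WHITE (4,3): turn R to W, flip to black, move to (4,2). |black|=6
Step 7: on WHITE (4,2): turn R to N, flip to black, move to (3,2). |black|=7
Step 8: on BLACK (3,2): turn L to W, flip to white, move to (3,1). |black|=6
Step 9: on WHITE (3,1): turn R to N, flip to black, move to (2,1). |black|=7
Step 10: on WHITE (2,1): turn R to E, flip to black, move to (2,2). |black|=8
Step 11: on WHITE (2,2): turn R to S, flip to black, move to (3,2). |black|=9
Step 12: on WHITE (3,2): turn R to W, flip to black, move to (3,1). |black|=10
Step 13: on BLACK (3,1): turn L to S, flip to white, move to (4,1). |black|=9
Step 14: on WHITE (4,1): turn R to W, flip to black, move to (4,0). |black|=10

Answer: BLACK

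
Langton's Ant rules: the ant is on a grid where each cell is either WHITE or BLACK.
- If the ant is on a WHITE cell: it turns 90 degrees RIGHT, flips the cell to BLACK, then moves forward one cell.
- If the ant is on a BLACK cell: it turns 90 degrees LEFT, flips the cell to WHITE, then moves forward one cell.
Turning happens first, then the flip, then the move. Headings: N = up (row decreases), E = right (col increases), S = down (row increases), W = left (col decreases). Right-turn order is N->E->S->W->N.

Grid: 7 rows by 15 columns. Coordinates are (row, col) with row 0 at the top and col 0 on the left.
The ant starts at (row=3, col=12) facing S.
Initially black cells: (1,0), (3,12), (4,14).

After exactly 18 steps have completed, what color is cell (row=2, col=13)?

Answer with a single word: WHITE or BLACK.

Answer: BLACK

Derivation:
Step 1: on BLACK (3,12): turn L to E, flip to white, move to (3,13). |black|=2
Step 2: on WHITE (3,13): turn R to S, flip to black, move to (4,13). |black|=3
Step 3: on WHITE (4,13): turn R to W, flip to black, move to (4,12). |black|=4
Step 4: on WHITE (4,12): turn R to N, flip to black, move to (3,12). |black|=5
Step 5: on WHITE (3,12): turn R to E, flip to black, move to (3,13). |black|=6
Step 6: on BLACK (3,13): turn L to N, flip to white, move to (2,13). |black|=5
Step 7: on WHITE (2,13): turn R to E, flip to black, move to (2,14). |black|=6
Step 8: on WHITE (2,14): turn R to S, flip to black, move to (3,14). |black|=7
Step 9: on WHITE (3,14): turn R to W, flip to black, move to (3,13). |black|=8
Step 10: on WHITE (3,13): turn R to N, flip to black, move to (2,13). |black|=9
Step 11: on BLACK (2,13): turn L to W, flip to white, move to (2,12). |black|=8
Step 12: on WHITE (2,12): turn R to N, flip to black, move to (1,12). |black|=9
Step 13: on WHITE (1,12): turn R to E, flip to black, move to (1,13). |black|=10
Step 14: on WHITE (1,13): turn R to S, flip to black, move to (2,13). |black|=11
Step 15: on WHITE (2,13): turn R to W, flip to black, move to (2,12). |black|=12
Step 16: on BLACK (2,12): turn L to S, flip to white, move to (3,12). |black|=11
Step 17: on BLACK (3,12): turn L to E, flip to white, move to (3,13). |black|=10
Step 18: on BLACK (3,13): turn L to N, flip to white, move to (2,13). |black|=9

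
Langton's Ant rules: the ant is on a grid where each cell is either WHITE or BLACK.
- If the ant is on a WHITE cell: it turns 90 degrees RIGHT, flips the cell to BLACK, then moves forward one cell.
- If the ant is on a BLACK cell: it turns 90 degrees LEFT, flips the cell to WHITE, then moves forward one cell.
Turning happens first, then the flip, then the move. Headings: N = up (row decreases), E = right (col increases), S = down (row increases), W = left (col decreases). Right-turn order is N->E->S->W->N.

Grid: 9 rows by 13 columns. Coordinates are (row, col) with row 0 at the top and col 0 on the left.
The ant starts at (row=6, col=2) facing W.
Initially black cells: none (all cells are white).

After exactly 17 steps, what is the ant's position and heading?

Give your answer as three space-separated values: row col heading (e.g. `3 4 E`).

Answer: 7 2 S

Derivation:
Step 1: on WHITE (6,2): turn R to N, flip to black, move to (5,2). |black|=1
Step 2: on WHITE (5,2): turn R to E, flip to black, move to (5,3). |black|=2
Step 3: on WHITE (5,3): turn R to S, flip to black, move to (6,3). |black|=3
Step 4: on WHITE (6,3): turn R to W, flip to black, move to (6,2). |black|=4
Step 5: on BLACK (6,2): turn L to S, flip to white, move to (7,2). |black|=3
Step 6: on WHITE (7,2): turn R to W, flip to black, move to (7,1). |black|=4
Step 7: on WHITE (7,1): turn R to N, flip to black, move to (6,1). |black|=5
Step 8: on WHITE (6,1): turn R to E, flip to black, move to (6,2). |black|=6
Step 9: on WHITE (6,2): turn R to S, flip to black, move to (7,2). |black|=7
Step 10: on BLACK (7,2): turn L to E, flip to white, move to (7,3). |black|=6
Step 11: on WHITE (7,3): turn R to S, flip to black, move to (8,3). |black|=7
Step 12: on WHITE (8,3): turn R to W, flip to black, move to (8,2). |black|=8
Step 13: on WHITE (8,2): turn R to N, flip to black, move to (7,2). |black|=9
Step 14: on WHITE (7,2): turn R to E, flip to black, move to (7,3). |black|=10
Step 15: on BLACK (7,3): turn L to N, flip to white, move to (6,3). |black|=9
Step 16: on BLACK (6,3): turn L to W, flip to white, move to (6,2). |black|=8
Step 17: on BLACK (6,2): turn L to S, flip to white, move to (7,2). |black|=7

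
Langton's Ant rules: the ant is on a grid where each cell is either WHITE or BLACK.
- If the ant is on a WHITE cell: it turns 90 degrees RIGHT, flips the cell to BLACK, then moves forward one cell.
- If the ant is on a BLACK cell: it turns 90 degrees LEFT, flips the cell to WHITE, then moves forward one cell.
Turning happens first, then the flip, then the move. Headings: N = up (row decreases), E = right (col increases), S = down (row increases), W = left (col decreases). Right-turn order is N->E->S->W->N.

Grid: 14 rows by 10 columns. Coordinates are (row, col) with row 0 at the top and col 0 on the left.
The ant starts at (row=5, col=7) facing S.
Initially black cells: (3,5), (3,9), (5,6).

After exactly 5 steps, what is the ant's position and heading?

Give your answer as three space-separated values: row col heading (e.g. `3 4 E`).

Step 1: on WHITE (5,7): turn R to W, flip to black, move to (5,6). |black|=4
Step 2: on BLACK (5,6): turn L to S, flip to white, move to (6,6). |black|=3
Step 3: on WHITE (6,6): turn R to W, flip to black, move to (6,5). |black|=4
Step 4: on WHITE (6,5): turn R to N, flip to black, move to (5,5). |black|=5
Step 5: on WHITE (5,5): turn R to E, flip to black, move to (5,6). |black|=6

Answer: 5 6 E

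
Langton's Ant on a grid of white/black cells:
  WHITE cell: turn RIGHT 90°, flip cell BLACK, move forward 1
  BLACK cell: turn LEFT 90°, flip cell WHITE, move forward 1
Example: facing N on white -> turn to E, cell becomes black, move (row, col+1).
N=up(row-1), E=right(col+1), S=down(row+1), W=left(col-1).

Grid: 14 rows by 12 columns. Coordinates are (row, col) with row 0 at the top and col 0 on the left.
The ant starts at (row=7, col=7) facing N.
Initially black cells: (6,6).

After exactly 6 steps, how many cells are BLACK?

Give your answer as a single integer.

Answer: 5

Derivation:
Step 1: on WHITE (7,7): turn R to E, flip to black, move to (7,8). |black|=2
Step 2: on WHITE (7,8): turn R to S, flip to black, move to (8,8). |black|=3
Step 3: on WHITE (8,8): turn R to W, flip to black, move to (8,7). |black|=4
Step 4: on WHITE (8,7): turn R to N, flip to black, move to (7,7). |black|=5
Step 5: on BLACK (7,7): turn L to W, flip to white, move to (7,6). |black|=4
Step 6: on WHITE (7,6): turn R to N, flip to black, move to (6,6). |black|=5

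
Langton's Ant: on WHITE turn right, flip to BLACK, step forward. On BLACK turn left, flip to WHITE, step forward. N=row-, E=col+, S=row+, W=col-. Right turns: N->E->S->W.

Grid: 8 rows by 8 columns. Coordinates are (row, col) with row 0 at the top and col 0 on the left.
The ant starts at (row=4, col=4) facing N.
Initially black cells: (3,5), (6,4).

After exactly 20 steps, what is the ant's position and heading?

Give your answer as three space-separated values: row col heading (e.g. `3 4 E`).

Step 1: on WHITE (4,4): turn R to E, flip to black, move to (4,5). |black|=3
Step 2: on WHITE (4,5): turn R to S, flip to black, move to (5,5). |black|=4
Step 3: on WHITE (5,5): turn R to W, flip to black, move to (5,4). |black|=5
Step 4: on WHITE (5,4): turn R to N, flip to black, move to (4,4). |black|=6
Step 5: on BLACK (4,4): turn L to W, flip to white, move to (4,3). |black|=5
Step 6: on WHITE (4,3): turn R to N, flip to black, move to (3,3). |black|=6
Step 7: on WHITE (3,3): turn R to E, flip to black, move to (3,4). |black|=7
Step 8: on WHITE (3,4): turn R to S, flip to black, move to (4,4). |black|=8
Step 9: on WHITE (4,4): turn R to W, flip to black, move to (4,3). |black|=9
Step 10: on BLACK (4,3): turn L to S, flip to white, move to (5,3). |black|=8
Step 11: on WHITE (5,3): turn R to W, flip to black, move to (5,2). |black|=9
Step 12: on WHITE (5,2): turn R to N, flip to black, move to (4,2). |black|=10
Step 13: on WHITE (4,2): turn R to E, flip to black, move to (4,3). |black|=11
Step 14: on WHITE (4,3): turn R to S, flip to black, move to (5,3). |black|=12
Step 15: on BLACK (5,3): turn L to E, flip to white, move to (5,4). |black|=11
Step 16: on BLACK (5,4): turn L to N, flip to white, move to (4,4). |black|=10
Step 17: on BLACK (4,4): turn L to W, flip to white, move to (4,3). |black|=9
Step 18: on BLACK (4,3): turn L to S, flip to white, move to (5,3). |black|=8
Step 19: on WHITE (5,3): turn R to W, flip to black, move to (5,2). |black|=9
Step 20: on BLACK (5,2): turn L to S, flip to white, move to (6,2). |black|=8

Answer: 6 2 S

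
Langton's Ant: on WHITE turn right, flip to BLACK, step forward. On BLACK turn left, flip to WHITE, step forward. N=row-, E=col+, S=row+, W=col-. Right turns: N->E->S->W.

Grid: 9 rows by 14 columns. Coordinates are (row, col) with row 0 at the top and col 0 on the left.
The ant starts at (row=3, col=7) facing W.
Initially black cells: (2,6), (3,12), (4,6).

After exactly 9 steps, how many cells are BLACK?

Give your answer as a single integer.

Answer: 8

Derivation:
Step 1: on WHITE (3,7): turn R to N, flip to black, move to (2,7). |black|=4
Step 2: on WHITE (2,7): turn R to E, flip to black, move to (2,8). |black|=5
Step 3: on WHITE (2,8): turn R to S, flip to black, move to (3,8). |black|=6
Step 4: on WHITE (3,8): turn R to W, flip to black, move to (3,7). |black|=7
Step 5: on BLACK (3,7): turn L to S, flip to white, move to (4,7). |black|=6
Step 6: on WHITE (4,7): turn R to W, flip to black, move to (4,6). |black|=7
Step 7: on BLACK (4,6): turn L to S, flip to white, move to (5,6). |black|=6
Step 8: on WHITE (5,6): turn R to W, flip to black, move to (5,5). |black|=7
Step 9: on WHITE (5,5): turn R to N, flip to black, move to (4,5). |black|=8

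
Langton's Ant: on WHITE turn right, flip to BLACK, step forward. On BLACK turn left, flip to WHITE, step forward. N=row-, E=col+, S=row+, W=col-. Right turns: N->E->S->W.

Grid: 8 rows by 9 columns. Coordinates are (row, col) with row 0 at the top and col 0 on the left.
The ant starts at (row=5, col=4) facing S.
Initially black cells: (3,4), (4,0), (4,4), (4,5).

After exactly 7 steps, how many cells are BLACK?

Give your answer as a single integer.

Step 1: on WHITE (5,4): turn R to W, flip to black, move to (5,3). |black|=5
Step 2: on WHITE (5,3): turn R to N, flip to black, move to (4,3). |black|=6
Step 3: on WHITE (4,3): turn R to E, flip to black, move to (4,4). |black|=7
Step 4: on BLACK (4,4): turn L to N, flip to white, move to (3,4). |black|=6
Step 5: on BLACK (3,4): turn L to W, flip to white, move to (3,3). |black|=5
Step 6: on WHITE (3,3): turn R to N, flip to black, move to (2,3). |black|=6
Step 7: on WHITE (2,3): turn R to E, flip to black, move to (2,4). |black|=7

Answer: 7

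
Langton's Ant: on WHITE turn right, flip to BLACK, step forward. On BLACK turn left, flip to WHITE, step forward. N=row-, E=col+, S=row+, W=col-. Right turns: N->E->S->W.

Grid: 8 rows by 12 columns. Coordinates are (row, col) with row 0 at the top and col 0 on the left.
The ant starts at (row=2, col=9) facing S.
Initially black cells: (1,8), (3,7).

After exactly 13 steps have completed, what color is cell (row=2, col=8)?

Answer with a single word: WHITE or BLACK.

Step 1: on WHITE (2,9): turn R to W, flip to black, move to (2,8). |black|=3
Step 2: on WHITE (2,8): turn R to N, flip to black, move to (1,8). |black|=4
Step 3: on BLACK (1,8): turn L to W, flip to white, move to (1,7). |black|=3
Step 4: on WHITE (1,7): turn R to N, flip to black, move to (0,7). |black|=4
Step 5: on WHITE (0,7): turn R to E, flip to black, move to (0,8). |black|=5
Step 6: on WHITE (0,8): turn R to S, flip to black, move to (1,8). |black|=6
Step 7: on WHITE (1,8): turn R to W, flip to black, move to (1,7). |black|=7
Step 8: on BLACK (1,7): turn L to S, flip to white, move to (2,7). |black|=6
Step 9: on WHITE (2,7): turn R to W, flip to black, move to (2,6). |black|=7
Step 10: on WHITE (2,6): turn R to N, flip to black, move to (1,6). |black|=8
Step 11: on WHITE (1,6): turn R to E, flip to black, move to (1,7). |black|=9
Step 12: on WHITE (1,7): turn R to S, flip to black, move to (2,7). |black|=10
Step 13: on BLACK (2,7): turn L to E, flip to white, move to (2,8). |black|=9

Answer: BLACK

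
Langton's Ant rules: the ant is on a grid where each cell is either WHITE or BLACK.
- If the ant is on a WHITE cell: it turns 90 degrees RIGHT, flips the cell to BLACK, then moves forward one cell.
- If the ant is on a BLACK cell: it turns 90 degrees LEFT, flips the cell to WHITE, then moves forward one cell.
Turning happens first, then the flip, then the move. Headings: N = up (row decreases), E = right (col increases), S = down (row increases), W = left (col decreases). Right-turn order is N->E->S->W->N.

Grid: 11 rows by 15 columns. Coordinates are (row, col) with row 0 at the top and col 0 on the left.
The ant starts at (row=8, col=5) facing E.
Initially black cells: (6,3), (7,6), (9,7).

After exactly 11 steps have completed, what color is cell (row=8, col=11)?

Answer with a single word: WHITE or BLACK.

Answer: WHITE

Derivation:
Step 1: on WHITE (8,5): turn R to S, flip to black, move to (9,5). |black|=4
Step 2: on WHITE (9,5): turn R to W, flip to black, move to (9,4). |black|=5
Step 3: on WHITE (9,4): turn R to N, flip to black, move to (8,4). |black|=6
Step 4: on WHITE (8,4): turn R to E, flip to black, move to (8,5). |black|=7
Step 5: on BLACK (8,5): turn L to N, flip to white, move to (7,5). |black|=6
Step 6: on WHITE (7,5): turn R to E, flip to black, move to (7,6). |black|=7
Step 7: on BLACK (7,6): turn L to N, flip to white, move to (6,6). |black|=6
Step 8: on WHITE (6,6): turn R to E, flip to black, move to (6,7). |black|=7
Step 9: on WHITE (6,7): turn R to S, flip to black, move to (7,7). |black|=8
Step 10: on WHITE (7,7): turn R to W, flip to black, move to (7,6). |black|=9
Step 11: on WHITE (7,6): turn R to N, flip to black, move to (6,6). |black|=10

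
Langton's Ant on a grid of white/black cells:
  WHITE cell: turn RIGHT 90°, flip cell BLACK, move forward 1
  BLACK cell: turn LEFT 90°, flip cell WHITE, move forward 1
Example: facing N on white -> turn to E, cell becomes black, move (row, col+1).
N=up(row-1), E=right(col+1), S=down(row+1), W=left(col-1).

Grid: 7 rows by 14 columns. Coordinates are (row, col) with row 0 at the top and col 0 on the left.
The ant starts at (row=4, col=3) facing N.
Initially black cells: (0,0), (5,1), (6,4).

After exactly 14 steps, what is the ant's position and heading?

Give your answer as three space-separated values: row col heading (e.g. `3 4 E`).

Step 1: on WHITE (4,3): turn R to E, flip to black, move to (4,4). |black|=4
Step 2: on WHITE (4,4): turn R to S, flip to black, move to (5,4). |black|=5
Step 3: on WHITE (5,4): turn R to W, flip to black, move to (5,3). |black|=6
Step 4: on WHITE (5,3): turn R to N, flip to black, move to (4,3). |black|=7
Step 5: on BLACK (4,3): turn L to W, flip to white, move to (4,2). |black|=6
Step 6: on WHITE (4,2): turn R to N, flip to black, move to (3,2). |black|=7
Step 7: on WHITE (3,2): turn R to E, flip to black, move to (3,3). |black|=8
Step 8: on WHITE (3,3): turn R to S, flip to black, move to (4,3). |black|=9
Step 9: on WHITE (4,3): turn R to W, flip to black, move to (4,2). |black|=10
Step 10: on BLACK (4,2): turn L to S, flip to white, move to (5,2). |black|=9
Step 11: on WHITE (5,2): turn R to W, flip to black, move to (5,1). |black|=10
Step 12: on BLACK (5,1): turn L to S, flip to white, move to (6,1). |black|=9
Step 13: on WHITE (6,1): turn R to W, flip to black, move to (6,0). |black|=10
Step 14: on WHITE (6,0): turn R to N, flip to black, move to (5,0). |black|=11

Answer: 5 0 N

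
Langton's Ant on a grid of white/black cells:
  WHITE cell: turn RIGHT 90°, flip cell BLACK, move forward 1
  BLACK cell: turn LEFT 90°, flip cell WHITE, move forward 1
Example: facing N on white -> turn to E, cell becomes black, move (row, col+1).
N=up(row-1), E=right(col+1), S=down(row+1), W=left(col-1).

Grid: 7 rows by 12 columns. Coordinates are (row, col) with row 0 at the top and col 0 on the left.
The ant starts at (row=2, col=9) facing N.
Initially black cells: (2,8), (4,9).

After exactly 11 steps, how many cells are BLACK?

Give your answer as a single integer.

Answer: 7

Derivation:
Step 1: on WHITE (2,9): turn R to E, flip to black, move to (2,10). |black|=3
Step 2: on WHITE (2,10): turn R to S, flip to black, move to (3,10). |black|=4
Step 3: on WHITE (3,10): turn R to W, flip to black, move to (3,9). |black|=5
Step 4: on WHITE (3,9): turn R to N, flip to black, move to (2,9). |black|=6
Step 5: on BLACK (2,9): turn L to W, flip to white, move to (2,8). |black|=5
Step 6: on BLACK (2,8): turn L to S, flip to white, move to (3,8). |black|=4
Step 7: on WHITE (3,8): turn R to W, flip to black, move to (3,7). |black|=5
Step 8: on WHITE (3,7): turn R to N, flip to black, move to (2,7). |black|=6
Step 9: on WHITE (2,7): turn R to E, flip to black, move to (2,8). |black|=7
Step 10: on WHITE (2,8): turn R to S, flip to black, move to (3,8). |black|=8
Step 11: on BLACK (3,8): turn L to E, flip to white, move to (3,9). |black|=7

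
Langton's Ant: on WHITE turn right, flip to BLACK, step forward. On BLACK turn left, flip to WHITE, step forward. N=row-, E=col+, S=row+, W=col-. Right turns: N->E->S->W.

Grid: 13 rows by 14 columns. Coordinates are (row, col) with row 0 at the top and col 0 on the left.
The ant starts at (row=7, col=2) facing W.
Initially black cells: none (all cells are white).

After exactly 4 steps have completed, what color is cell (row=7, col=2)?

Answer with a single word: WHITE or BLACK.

Step 1: on WHITE (7,2): turn R to N, flip to black, move to (6,2). |black|=1
Step 2: on WHITE (6,2): turn R to E, flip to black, move to (6,3). |black|=2
Step 3: on WHITE (6,3): turn R to S, flip to black, move to (7,3). |black|=3
Step 4: on WHITE (7,3): turn R to W, flip to black, move to (7,2). |black|=4

Answer: BLACK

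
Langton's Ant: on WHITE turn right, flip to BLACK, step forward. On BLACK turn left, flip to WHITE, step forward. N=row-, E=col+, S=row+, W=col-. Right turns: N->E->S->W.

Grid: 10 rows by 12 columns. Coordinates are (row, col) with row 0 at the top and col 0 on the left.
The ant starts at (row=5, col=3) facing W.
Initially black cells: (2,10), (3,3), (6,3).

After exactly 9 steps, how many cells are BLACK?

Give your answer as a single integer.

Answer: 8

Derivation:
Step 1: on WHITE (5,3): turn R to N, flip to black, move to (4,3). |black|=4
Step 2: on WHITE (4,3): turn R to E, flip to black, move to (4,4). |black|=5
Step 3: on WHITE (4,4): turn R to S, flip to black, move to (5,4). |black|=6
Step 4: on WHITE (5,4): turn R to W, flip to black, move to (5,3). |black|=7
Step 5: on BLACK (5,3): turn L to S, flip to white, move to (6,3). |black|=6
Step 6: on BLACK (6,3): turn L to E, flip to white, move to (6,4). |black|=5
Step 7: on WHITE (6,4): turn R to S, flip to black, move to (7,4). |black|=6
Step 8: on WHITE (7,4): turn R to W, flip to black, move to (7,3). |black|=7
Step 9: on WHITE (7,3): turn R to N, flip to black, move to (6,3). |black|=8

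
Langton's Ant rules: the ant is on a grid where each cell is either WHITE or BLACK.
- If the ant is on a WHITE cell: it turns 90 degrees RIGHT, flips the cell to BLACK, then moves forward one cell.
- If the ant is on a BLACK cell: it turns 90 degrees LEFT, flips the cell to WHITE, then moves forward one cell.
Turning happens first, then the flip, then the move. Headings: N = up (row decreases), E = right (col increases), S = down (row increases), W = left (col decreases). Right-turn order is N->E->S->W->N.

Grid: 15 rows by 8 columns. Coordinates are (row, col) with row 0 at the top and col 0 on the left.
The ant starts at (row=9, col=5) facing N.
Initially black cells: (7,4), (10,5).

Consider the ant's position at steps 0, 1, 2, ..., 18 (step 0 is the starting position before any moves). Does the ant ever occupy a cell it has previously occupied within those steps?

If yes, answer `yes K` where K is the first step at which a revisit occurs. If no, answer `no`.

Step 1: on WHITE (9,5): turn R to E, flip to black, move to (9,6). |black|=3 — new cell
Step 2: on WHITE (9,6): turn R to S, flip to black, move to (10,6). |black|=4 — new cell
Step 3: on WHITE (10,6): turn R to W, flip to black, move to (10,5). |black|=5 — new cell
Step 4: on BLACK (10,5): turn L to S, flip to white, move to (11,5). |black|=4 — new cell
Step 5: on WHITE (11,5): turn R to W, flip to black, move to (11,4). |black|=5 — new cell
Step 6: on WHITE (11,4): turn R to N, flip to black, move to (10,4). |black|=6 — new cell
Step 7: on WHITE (10,4): turn R to E, flip to black, move to (10,5). |black|=7 — REVISIT

Answer: yes 7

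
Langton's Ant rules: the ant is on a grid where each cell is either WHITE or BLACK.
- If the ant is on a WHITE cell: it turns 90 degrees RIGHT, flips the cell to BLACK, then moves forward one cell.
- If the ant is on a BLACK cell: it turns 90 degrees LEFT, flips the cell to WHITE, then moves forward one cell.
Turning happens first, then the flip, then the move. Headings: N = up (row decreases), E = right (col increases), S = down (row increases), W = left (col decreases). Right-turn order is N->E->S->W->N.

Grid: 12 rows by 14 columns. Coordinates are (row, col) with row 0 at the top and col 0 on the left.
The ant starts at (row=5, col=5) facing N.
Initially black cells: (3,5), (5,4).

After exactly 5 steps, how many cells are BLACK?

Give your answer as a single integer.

Answer: 5

Derivation:
Step 1: on WHITE (5,5): turn R to E, flip to black, move to (5,6). |black|=3
Step 2: on WHITE (5,6): turn R to S, flip to black, move to (6,6). |black|=4
Step 3: on WHITE (6,6): turn R to W, flip to black, move to (6,5). |black|=5
Step 4: on WHITE (6,5): turn R to N, flip to black, move to (5,5). |black|=6
Step 5: on BLACK (5,5): turn L to W, flip to white, move to (5,4). |black|=5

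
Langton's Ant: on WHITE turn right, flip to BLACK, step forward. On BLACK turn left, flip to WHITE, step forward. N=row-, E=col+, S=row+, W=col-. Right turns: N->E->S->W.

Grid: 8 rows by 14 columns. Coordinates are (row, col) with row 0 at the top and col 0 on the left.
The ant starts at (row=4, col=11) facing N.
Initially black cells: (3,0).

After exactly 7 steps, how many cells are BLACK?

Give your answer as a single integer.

Step 1: on WHITE (4,11): turn R to E, flip to black, move to (4,12). |black|=2
Step 2: on WHITE (4,12): turn R to S, flip to black, move to (5,12). |black|=3
Step 3: on WHITE (5,12): turn R to W, flip to black, move to (5,11). |black|=4
Step 4: on WHITE (5,11): turn R to N, flip to black, move to (4,11). |black|=5
Step 5: on BLACK (4,11): turn L to W, flip to white, move to (4,10). |black|=4
Step 6: on WHITE (4,10): turn R to N, flip to black, move to (3,10). |black|=5
Step 7: on WHITE (3,10): turn R to E, flip to black, move to (3,11). |black|=6

Answer: 6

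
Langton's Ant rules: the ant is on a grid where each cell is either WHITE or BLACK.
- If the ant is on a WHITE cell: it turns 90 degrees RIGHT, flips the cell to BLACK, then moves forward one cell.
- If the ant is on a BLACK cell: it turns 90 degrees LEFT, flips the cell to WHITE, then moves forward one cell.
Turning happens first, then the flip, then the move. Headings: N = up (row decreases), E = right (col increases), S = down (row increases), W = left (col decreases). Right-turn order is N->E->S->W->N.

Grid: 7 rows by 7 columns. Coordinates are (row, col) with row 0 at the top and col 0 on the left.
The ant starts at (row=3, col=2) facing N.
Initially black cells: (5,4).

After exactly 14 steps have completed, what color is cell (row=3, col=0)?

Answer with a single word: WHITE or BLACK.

Step 1: on WHITE (3,2): turn R to E, flip to black, move to (3,3). |black|=2
Step 2: on WHITE (3,3): turn R to S, flip to black, move to (4,3). |black|=3
Step 3: on WHITE (4,3): turn R to W, flip to black, move to (4,2). |black|=4
Step 4: on WHITE (4,2): turn R to N, flip to black, move to (3,2). |black|=5
Step 5: on BLACK (3,2): turn L to W, flip to white, move to (3,1). |black|=4
Step 6: on WHITE (3,1): turn R to N, flip to black, move to (2,1). |black|=5
Step 7: on WHITE (2,1): turn R to E, flip to black, move to (2,2). |black|=6
Step 8: on WHITE (2,2): turn R to S, flip to black, move to (3,2). |black|=7
Step 9: on WHITE (3,2): turn R to W, flip to black, move to (3,1). |black|=8
Step 10: on BLACK (3,1): turn L to S, flip to white, move to (4,1). |black|=7
Step 11: on WHITE (4,1): turn R to W, flip to black, move to (4,0). |black|=8
Step 12: on WHITE (4,0): turn R to N, flip to black, move to (3,0). |black|=9
Step 13: on WHITE (3,0): turn R to E, flip to black, move to (3,1). |black|=10
Step 14: on WHITE (3,1): turn R to S, flip to black, move to (4,1). |black|=11

Answer: BLACK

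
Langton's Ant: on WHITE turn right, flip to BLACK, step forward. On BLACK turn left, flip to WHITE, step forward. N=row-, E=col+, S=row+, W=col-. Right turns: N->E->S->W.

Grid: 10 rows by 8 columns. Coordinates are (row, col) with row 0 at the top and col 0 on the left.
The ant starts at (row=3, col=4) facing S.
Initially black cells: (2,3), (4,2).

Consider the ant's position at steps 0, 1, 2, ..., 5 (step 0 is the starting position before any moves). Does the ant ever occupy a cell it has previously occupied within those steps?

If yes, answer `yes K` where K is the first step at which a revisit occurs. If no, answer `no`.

Step 1: on WHITE (3,4): turn R to W, flip to black, move to (3,3). |black|=3 — new cell
Step 2: on WHITE (3,3): turn R to N, flip to black, move to (2,3). |black|=4 — new cell
Step 3: on BLACK (2,3): turn L to W, flip to white, move to (2,2). |black|=3 — new cell
Step 4: on WHITE (2,2): turn R to N, flip to black, move to (1,2). |black|=4 — new cell
Step 5: on WHITE (1,2): turn R to E, flip to black, move to (1,3). |black|=5 — new cell
No revisit within 5 steps.

Answer: no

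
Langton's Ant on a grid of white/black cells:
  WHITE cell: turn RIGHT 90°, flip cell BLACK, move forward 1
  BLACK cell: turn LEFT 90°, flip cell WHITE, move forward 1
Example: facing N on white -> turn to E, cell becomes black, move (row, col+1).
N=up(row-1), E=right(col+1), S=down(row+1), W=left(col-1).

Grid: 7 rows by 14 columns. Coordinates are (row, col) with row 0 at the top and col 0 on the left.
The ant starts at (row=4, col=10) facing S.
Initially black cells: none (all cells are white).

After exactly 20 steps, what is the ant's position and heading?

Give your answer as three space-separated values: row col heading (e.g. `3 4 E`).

Step 1: on WHITE (4,10): turn R to W, flip to black, move to (4,9). |black|=1
Step 2: on WHITE (4,9): turn R to N, flip to black, move to (3,9). |black|=2
Step 3: on WHITE (3,9): turn R to E, flip to black, move to (3,10). |black|=3
Step 4: on WHITE (3,10): turn R to S, flip to black, move to (4,10). |black|=4
Step 5: on BLACK (4,10): turn L to E, flip to white, move to (4,11). |black|=3
Step 6: on WHITE (4,11): turn R to S, flip to black, move to (5,11). |black|=4
Step 7: on WHITE (5,11): turn R to W, flip to black, move to (5,10). |black|=5
Step 8: on WHITE (5,10): turn R to N, flip to black, move to (4,10). |black|=6
Step 9: on WHITE (4,10): turn R to E, flip to black, move to (4,11). |black|=7
Step 10: on BLACK (4,11): turn L to N, flip to white, move to (3,11). |black|=6
Step 11: on WHITE (3,11): turn R to E, flip to black, move to (3,12). |black|=7
Step 12: on WHITE (3,12): turn R to S, flip to black, move to (4,12). |black|=8
Step 13: on WHITE (4,12): turn R to W, flip to black, move to (4,11). |black|=9
Step 14: on WHITE (4,11): turn R to N, flip to black, move to (3,11). |black|=10
Step 15: on BLACK (3,11): turn L to W, flip to white, move to (3,10). |black|=9
Step 16: on BLACK (3,10): turn L to S, flip to white, move to (4,10). |black|=8
Step 17: on BLACK (4,10): turn L to E, flip to white, move to (4,11). |black|=7
Step 18: on BLACK (4,11): turn L to N, flip to white, move to (3,11). |black|=6
Step 19: on WHITE (3,11): turn R to E, flip to black, move to (3,12). |black|=7
Step 20: on BLACK (3,12): turn L to N, flip to white, move to (2,12). |black|=6

Answer: 2 12 N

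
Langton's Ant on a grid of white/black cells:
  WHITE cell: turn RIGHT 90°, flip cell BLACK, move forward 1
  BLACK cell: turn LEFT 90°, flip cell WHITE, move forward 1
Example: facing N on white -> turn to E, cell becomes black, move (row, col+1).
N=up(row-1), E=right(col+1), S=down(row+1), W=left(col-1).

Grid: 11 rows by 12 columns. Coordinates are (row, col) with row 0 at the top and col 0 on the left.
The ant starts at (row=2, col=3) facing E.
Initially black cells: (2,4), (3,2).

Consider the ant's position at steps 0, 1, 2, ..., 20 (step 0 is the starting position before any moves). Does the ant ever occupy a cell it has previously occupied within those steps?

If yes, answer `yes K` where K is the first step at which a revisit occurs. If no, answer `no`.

Answer: yes 6

Derivation:
Step 1: on WHITE (2,3): turn R to S, flip to black, move to (3,3). |black|=3 — new cell
Step 2: on WHITE (3,3): turn R to W, flip to black, move to (3,2). |black|=4 — new cell
Step 3: on BLACK (3,2): turn L to S, flip to white, move to (4,2). |black|=3 — new cell
Step 4: on WHITE (4,2): turn R to W, flip to black, move to (4,1). |black|=4 — new cell
Step 5: on WHITE (4,1): turn R to N, flip to black, move to (3,1). |black|=5 — new cell
Step 6: on WHITE (3,1): turn R to E, flip to black, move to (3,2). |black|=6 — REVISIT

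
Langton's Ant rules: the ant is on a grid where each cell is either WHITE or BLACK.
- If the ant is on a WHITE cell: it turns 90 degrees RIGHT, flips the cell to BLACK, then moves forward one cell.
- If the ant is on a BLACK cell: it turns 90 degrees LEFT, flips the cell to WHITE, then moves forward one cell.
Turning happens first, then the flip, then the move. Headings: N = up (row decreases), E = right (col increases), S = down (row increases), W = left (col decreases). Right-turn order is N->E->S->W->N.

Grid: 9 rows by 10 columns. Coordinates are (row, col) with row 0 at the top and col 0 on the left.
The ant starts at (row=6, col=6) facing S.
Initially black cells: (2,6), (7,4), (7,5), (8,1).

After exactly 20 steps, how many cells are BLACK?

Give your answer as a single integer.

Step 1: on WHITE (6,6): turn R to W, flip to black, move to (6,5). |black|=5
Step 2: on WHITE (6,5): turn R to N, flip to black, move to (5,5). |black|=6
Step 3: on WHITE (5,5): turn R to E, flip to black, move to (5,6). |black|=7
Step 4: on WHITE (5,6): turn R to S, flip to black, move to (6,6). |black|=8
Step 5: on BLACK (6,6): turn L to E, flip to white, move to (6,7). |black|=7
Step 6: on WHITE (6,7): turn R to S, flip to black, move to (7,7). |black|=8
Step 7: on WHITE (7,7): turn R to W, flip to black, move to (7,6). |black|=9
Step 8: on WHITE (7,6): turn R to N, flip to black, move to (6,6). |black|=10
Step 9: on WHITE (6,6): turn R to E, flip to black, move to (6,7). |black|=11
Step 10: on BLACK (6,7): turn L to N, flip to white, move to (5,7). |black|=10
Step 11: on WHITE (5,7): turn R to E, flip to black, move to (5,8). |black|=11
Step 12: on WHITE (5,8): turn R to S, flip to black, move to (6,8). |black|=12
Step 13: on WHITE (6,8): turn R to W, flip to black, move to (6,7). |black|=13
Step 14: on WHITE (6,7): turn R to N, flip to black, move to (5,7). |black|=14
Step 15: on BLACK (5,7): turn L to W, flip to white, move to (5,6). |black|=13
Step 16: on BLACK (5,6): turn L to S, flip to white, move to (6,6). |black|=12
Step 17: on BLACK (6,6): turn L to E, flip to white, move to (6,7). |black|=11
Step 18: on BLACK (6,7): turn L to N, flip to white, move to (5,7). |black|=10
Step 19: on WHITE (5,7): turn R to E, flip to black, move to (5,8). |black|=11
Step 20: on BLACK (5,8): turn L to N, flip to white, move to (4,8). |black|=10

Answer: 10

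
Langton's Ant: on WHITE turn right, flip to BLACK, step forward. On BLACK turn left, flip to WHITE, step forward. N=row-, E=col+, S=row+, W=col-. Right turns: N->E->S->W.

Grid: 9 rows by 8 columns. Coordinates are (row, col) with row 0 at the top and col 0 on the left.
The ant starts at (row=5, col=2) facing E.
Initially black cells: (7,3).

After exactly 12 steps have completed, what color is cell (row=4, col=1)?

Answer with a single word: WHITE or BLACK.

Answer: BLACK

Derivation:
Step 1: on WHITE (5,2): turn R to S, flip to black, move to (6,2). |black|=2
Step 2: on WHITE (6,2): turn R to W, flip to black, move to (6,1). |black|=3
Step 3: on WHITE (6,1): turn R to N, flip to black, move to (5,1). |black|=4
Step 4: on WHITE (5,1): turn R to E, flip to black, move to (5,2). |black|=5
Step 5: on BLACK (5,2): turn L to N, flip to white, move to (4,2). |black|=4
Step 6: on WHITE (4,2): turn R to E, flip to black, move to (4,3). |black|=5
Step 7: on WHITE (4,3): turn R to S, flip to black, move to (5,3). |black|=6
Step 8: on WHITE (5,3): turn R to W, flip to black, move to (5,2). |black|=7
Step 9: on WHITE (5,2): turn R to N, flip to black, move to (4,2). |black|=8
Step 10: on BLACK (4,2): turn L to W, flip to white, move to (4,1). |black|=7
Step 11: on WHITE (4,1): turn R to N, flip to black, move to (3,1). |black|=8
Step 12: on WHITE (3,1): turn R to E, flip to black, move to (3,2). |black|=9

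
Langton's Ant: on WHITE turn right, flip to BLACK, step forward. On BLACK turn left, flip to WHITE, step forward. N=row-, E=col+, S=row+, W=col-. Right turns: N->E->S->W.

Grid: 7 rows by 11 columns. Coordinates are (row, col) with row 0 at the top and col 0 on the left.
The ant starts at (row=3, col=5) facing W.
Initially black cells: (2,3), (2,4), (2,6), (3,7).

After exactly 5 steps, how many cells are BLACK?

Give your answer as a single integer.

Answer: 7

Derivation:
Step 1: on WHITE (3,5): turn R to N, flip to black, move to (2,5). |black|=5
Step 2: on WHITE (2,5): turn R to E, flip to black, move to (2,6). |black|=6
Step 3: on BLACK (2,6): turn L to N, flip to white, move to (1,6). |black|=5
Step 4: on WHITE (1,6): turn R to E, flip to black, move to (1,7). |black|=6
Step 5: on WHITE (1,7): turn R to S, flip to black, move to (2,7). |black|=7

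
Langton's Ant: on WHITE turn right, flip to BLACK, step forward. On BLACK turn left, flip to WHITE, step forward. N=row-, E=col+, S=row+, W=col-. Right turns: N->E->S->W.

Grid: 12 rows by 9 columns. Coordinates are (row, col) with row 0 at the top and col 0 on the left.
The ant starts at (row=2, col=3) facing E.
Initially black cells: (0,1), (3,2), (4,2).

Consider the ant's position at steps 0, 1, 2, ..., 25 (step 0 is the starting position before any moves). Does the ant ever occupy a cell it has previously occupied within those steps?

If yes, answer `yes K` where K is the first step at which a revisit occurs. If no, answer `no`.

Answer: yes 7

Derivation:
Step 1: on WHITE (2,3): turn R to S, flip to black, move to (3,3). |black|=4 — new cell
Step 2: on WHITE (3,3): turn R to W, flip to black, move to (3,2). |black|=5 — new cell
Step 3: on BLACK (3,2): turn L to S, flip to white, move to (4,2). |black|=4 — new cell
Step 4: on BLACK (4,2): turn L to E, flip to white, move to (4,3). |black|=3 — new cell
Step 5: on WHITE (4,3): turn R to S, flip to black, move to (5,3). |black|=4 — new cell
Step 6: on WHITE (5,3): turn R to W, flip to black, move to (5,2). |black|=5 — new cell
Step 7: on WHITE (5,2): turn R to N, flip to black, move to (4,2). |black|=6 — REVISIT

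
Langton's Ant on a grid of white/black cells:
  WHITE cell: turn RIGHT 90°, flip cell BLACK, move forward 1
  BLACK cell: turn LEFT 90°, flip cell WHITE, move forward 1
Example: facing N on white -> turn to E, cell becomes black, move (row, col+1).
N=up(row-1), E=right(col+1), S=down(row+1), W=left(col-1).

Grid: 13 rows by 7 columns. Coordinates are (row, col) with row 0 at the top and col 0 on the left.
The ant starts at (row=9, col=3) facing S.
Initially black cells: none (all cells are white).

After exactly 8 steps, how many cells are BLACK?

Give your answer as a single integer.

Step 1: on WHITE (9,3): turn R to W, flip to black, move to (9,2). |black|=1
Step 2: on WHITE (9,2): turn R to N, flip to black, move to (8,2). |black|=2
Step 3: on WHITE (8,2): turn R to E, flip to black, move to (8,3). |black|=3
Step 4: on WHITE (8,3): turn R to S, flip to black, move to (9,3). |black|=4
Step 5: on BLACK (9,3): turn L to E, flip to white, move to (9,4). |black|=3
Step 6: on WHITE (9,4): turn R to S, flip to black, move to (10,4). |black|=4
Step 7: on WHITE (10,4): turn R to W, flip to black, move to (10,3). |black|=5
Step 8: on WHITE (10,3): turn R to N, flip to black, move to (9,3). |black|=6

Answer: 6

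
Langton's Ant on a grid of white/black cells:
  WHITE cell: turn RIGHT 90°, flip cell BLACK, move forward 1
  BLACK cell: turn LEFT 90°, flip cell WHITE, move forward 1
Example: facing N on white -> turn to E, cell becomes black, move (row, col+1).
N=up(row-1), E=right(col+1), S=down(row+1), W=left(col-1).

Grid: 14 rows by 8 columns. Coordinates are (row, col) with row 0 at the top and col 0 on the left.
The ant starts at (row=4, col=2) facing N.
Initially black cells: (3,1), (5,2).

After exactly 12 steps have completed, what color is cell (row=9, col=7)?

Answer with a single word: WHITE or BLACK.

Step 1: on WHITE (4,2): turn R to E, flip to black, move to (4,3). |black|=3
Step 2: on WHITE (4,3): turn R to S, flip to black, move to (5,3). |black|=4
Step 3: on WHITE (5,3): turn R to W, flip to black, move to (5,2). |black|=5
Step 4: on BLACK (5,2): turn L to S, flip to white, move to (6,2). |black|=4
Step 5: on WHITE (6,2): turn R to W, flip to black, move to (6,1). |black|=5
Step 6: on WHITE (6,1): turn R to N, flip to black, move to (5,1). |black|=6
Step 7: on WHITE (5,1): turn R to E, flip to black, move to (5,2). |black|=7
Step 8: on WHITE (5,2): turn R to S, flip to black, move to (6,2). |black|=8
Step 9: on BLACK (6,2): turn L to E, flip to white, move to (6,3). |black|=7
Step 10: on WHITE (6,3): turn R to S, flip to black, move to (7,3). |black|=8
Step 11: on WHITE (7,3): turn R to W, flip to black, move to (7,2). |black|=9
Step 12: on WHITE (7,2): turn R to N, flip to black, move to (6,2). |black|=10

Answer: WHITE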